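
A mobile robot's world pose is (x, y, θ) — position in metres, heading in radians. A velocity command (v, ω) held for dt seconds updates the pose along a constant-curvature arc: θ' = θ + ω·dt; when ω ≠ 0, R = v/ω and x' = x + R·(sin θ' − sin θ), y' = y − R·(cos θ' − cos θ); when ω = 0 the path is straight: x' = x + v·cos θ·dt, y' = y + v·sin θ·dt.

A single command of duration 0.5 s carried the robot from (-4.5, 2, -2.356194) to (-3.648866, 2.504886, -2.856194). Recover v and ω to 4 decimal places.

v = -2.0000, ω = -1.0000

Δθ = -2.856194 − -2.356194 = -0.500000
ω = Δθ/dt = -0.500000/0.5 = -1.0000
R = Δx/(sin θ' − sin θ) = 2.0000
v = R·ω = 2.0000·-1.0000 = -2.0000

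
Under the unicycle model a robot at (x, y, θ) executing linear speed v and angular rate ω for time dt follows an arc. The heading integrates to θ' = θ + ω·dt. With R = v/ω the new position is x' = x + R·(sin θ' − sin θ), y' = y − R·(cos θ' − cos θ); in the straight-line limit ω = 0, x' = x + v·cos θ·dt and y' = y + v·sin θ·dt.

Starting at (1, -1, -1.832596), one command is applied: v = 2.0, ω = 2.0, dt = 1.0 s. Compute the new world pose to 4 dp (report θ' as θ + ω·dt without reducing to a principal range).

θ' = -1.8326 + 2.0·1.0 = 0.1674
R = v/ω = 2.0/2.0 = 1.0000
x' = 1 + 1.0000·(sin 0.1674 − sin -1.8326) = 2.1325
y' = -1 − 1.0000·(cos 0.1674 − cos -1.8326) = -2.2448

(2.1325, -2.2448, 0.1674)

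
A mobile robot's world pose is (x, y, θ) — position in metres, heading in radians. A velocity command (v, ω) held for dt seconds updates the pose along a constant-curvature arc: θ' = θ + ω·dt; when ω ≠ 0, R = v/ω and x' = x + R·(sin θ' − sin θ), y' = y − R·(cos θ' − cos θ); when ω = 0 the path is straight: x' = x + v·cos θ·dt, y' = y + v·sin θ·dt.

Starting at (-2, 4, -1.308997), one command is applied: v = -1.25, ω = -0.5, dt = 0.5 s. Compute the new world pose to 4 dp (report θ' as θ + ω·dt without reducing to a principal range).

(-2.0850, 4.6175, -1.5590)

θ' = -1.3090 + -0.5·0.5 = -1.5590
R = v/ω = -1.25/-0.5 = 2.5000
x' = -2 + 2.5000·(sin -1.5590 − sin -1.3090) = -2.0850
y' = 4 − 2.5000·(cos -1.5590 − cos -1.3090) = 4.6175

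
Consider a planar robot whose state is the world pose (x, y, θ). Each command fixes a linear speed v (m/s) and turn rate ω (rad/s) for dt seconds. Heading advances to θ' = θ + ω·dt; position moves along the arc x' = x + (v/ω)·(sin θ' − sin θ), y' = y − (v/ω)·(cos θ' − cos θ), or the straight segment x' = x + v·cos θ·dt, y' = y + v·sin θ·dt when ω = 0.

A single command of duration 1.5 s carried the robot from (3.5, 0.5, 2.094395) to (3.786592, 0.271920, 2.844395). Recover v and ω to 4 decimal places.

Δθ = 2.844395 − 2.094395 = 0.750000
ω = Δθ/dt = 0.750000/1.5 = 0.5000
R = Δx/(sin θ' − sin θ) = -0.5000
v = R·ω = -0.5000·0.5000 = -0.2500

v = -0.2500, ω = 0.5000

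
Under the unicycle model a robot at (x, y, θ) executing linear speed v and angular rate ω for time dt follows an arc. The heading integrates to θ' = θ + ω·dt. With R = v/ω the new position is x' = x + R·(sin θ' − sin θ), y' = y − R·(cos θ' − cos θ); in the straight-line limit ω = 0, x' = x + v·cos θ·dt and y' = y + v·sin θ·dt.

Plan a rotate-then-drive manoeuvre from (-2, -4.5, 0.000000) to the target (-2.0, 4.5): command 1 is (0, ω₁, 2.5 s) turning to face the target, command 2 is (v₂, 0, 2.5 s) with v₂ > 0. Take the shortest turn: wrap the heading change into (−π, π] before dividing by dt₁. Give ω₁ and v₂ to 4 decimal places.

ω₁ = 0.6283, v₂ = 3.6000

heading to target = atan2(4.5−-4.5, -2−-2) = 1.5708
Δθ = wrap(1.5708 − 0.0000) = 1.5708; ω₁ = Δθ/dt₁ = 0.6283
distance = √((-2−-2)² + (4.5−-4.5)²) = 9.0000; v₂ = distance/dt₂ = 3.6000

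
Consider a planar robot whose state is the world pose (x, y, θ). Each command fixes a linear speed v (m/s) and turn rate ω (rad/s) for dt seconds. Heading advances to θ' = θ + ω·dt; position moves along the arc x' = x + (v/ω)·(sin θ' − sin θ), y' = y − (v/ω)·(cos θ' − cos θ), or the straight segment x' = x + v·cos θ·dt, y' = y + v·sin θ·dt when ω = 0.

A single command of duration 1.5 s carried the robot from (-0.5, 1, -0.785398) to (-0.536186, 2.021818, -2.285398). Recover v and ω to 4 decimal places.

Δθ = -2.285398 − -0.785398 = -1.500000
ω = Δθ/dt = -1.500000/1.5 = -1.0000
R = −Δy/(cos θ' − cos θ) = 0.7500
v = R·ω = 0.7500·-1.0000 = -0.7500

v = -0.7500, ω = -1.0000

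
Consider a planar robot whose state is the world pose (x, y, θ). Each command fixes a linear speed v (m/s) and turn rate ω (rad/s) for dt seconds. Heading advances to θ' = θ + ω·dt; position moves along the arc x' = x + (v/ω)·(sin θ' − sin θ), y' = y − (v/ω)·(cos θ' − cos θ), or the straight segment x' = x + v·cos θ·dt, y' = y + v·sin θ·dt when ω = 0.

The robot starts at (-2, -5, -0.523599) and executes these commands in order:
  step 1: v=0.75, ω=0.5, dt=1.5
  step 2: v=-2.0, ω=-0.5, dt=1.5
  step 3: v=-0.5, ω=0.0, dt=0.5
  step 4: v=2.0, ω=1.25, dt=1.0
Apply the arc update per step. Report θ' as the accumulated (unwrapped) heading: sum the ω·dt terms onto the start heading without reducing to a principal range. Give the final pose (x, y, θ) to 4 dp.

step 1: θ'=0.2264 (R=1.5000) → pose (-0.9133, -5.1627, 0.2264)
step 2: θ'=-0.5236 (R=4.0000) → pose (-3.8112, -4.7289, -0.5236)
step 3: θ'=-0.5236 (straight) → pose (-4.0277, -4.6039, -0.5236)
step 4: θ'=0.7264 (R=1.6000) → pose (-2.1650, -4.4143, 0.7264)

(-2.1650, -4.4143, 0.7264)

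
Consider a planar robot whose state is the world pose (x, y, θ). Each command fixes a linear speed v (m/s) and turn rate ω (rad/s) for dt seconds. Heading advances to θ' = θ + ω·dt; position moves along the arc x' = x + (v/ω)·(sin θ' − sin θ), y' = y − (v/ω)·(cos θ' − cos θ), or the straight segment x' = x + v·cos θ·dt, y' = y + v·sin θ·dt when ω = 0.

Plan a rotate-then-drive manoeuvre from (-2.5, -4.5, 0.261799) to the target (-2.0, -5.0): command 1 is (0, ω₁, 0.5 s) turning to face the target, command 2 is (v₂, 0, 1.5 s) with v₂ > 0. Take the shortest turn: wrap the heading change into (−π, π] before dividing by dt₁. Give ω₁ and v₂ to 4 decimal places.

heading to target = atan2(-5−-4.5, -2−-2.5) = -0.7854
Δθ = wrap(-0.7854 − 0.2618) = -1.0472; ω₁ = Δθ/dt₁ = -2.0944
distance = √((-2−-2.5)² + (-5−-4.5)²) = 0.7071; v₂ = distance/dt₂ = 0.4714

ω₁ = -2.0944, v₂ = 0.4714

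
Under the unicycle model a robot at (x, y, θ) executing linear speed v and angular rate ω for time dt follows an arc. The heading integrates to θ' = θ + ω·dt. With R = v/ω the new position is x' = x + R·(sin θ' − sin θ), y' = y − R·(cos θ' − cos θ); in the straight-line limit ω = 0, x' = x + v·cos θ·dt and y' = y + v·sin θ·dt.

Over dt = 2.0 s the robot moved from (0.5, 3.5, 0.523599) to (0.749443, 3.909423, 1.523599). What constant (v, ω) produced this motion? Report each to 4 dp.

Δθ = 1.523599 − 0.523599 = 1.000000
ω = Δθ/dt = 1.000000/2.0 = 0.5000
R = −Δy/(cos θ' − cos θ) = 0.5000
v = R·ω = 0.5000·0.5000 = 0.2500

v = 0.2500, ω = 0.5000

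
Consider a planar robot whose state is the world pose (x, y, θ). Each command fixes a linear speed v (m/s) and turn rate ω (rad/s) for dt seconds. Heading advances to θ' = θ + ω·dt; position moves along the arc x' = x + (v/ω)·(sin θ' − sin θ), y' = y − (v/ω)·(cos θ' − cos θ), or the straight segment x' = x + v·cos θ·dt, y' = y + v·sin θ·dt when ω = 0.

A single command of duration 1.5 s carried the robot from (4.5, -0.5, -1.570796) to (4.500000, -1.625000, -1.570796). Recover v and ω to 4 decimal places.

Δθ = -1.570796 − -1.570796 = 0.000000
ω = Δθ/dt = 0.000000/1.5 = 0.0000
ω = 0 → v = (Δx·cos θ + Δy·sin θ)/dt = 0.7500

v = 0.7500, ω = 0.0000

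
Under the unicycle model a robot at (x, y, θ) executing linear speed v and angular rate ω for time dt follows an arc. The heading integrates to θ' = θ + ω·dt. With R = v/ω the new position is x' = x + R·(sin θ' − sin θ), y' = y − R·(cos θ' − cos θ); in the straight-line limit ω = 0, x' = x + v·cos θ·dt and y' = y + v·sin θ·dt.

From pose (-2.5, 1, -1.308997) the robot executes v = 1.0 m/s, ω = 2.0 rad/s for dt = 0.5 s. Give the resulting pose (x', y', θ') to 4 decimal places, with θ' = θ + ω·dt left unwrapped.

(-2.1691, 0.6531, -0.3090)

θ' = -1.3090 + 2.0·0.5 = -0.3090
R = v/ω = 1.0/2.0 = 0.5000
x' = -2.5 + 0.5000·(sin -0.3090 − sin -1.3090) = -2.1691
y' = 1 − 0.5000·(cos -0.3090 − cos -1.3090) = 0.6531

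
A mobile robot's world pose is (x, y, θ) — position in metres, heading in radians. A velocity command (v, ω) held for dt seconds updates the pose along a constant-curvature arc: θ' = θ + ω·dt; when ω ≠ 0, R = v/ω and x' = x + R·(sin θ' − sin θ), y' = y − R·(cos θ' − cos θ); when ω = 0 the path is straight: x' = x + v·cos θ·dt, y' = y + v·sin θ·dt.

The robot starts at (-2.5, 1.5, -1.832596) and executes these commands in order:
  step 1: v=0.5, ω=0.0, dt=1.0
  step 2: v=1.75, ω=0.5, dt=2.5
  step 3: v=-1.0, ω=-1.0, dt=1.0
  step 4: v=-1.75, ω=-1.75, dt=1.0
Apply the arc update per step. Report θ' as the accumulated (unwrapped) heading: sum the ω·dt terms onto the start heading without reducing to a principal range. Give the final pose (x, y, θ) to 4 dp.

(-0.4343, -0.9946, -3.3326)

step 1: θ'=-1.8326 (straight) → pose (-2.6294, 1.0170, -1.8326)
step 2: θ'=-0.5826 (R=3.5000) → pose (-1.1743, -2.8115, -0.5826)
step 3: θ'=-1.5826 (R=1.0000) → pose (-1.6241, -1.9646, -1.5826)
step 4: θ'=-3.3326 (R=1.0000) → pose (-0.4343, -0.9946, -3.3326)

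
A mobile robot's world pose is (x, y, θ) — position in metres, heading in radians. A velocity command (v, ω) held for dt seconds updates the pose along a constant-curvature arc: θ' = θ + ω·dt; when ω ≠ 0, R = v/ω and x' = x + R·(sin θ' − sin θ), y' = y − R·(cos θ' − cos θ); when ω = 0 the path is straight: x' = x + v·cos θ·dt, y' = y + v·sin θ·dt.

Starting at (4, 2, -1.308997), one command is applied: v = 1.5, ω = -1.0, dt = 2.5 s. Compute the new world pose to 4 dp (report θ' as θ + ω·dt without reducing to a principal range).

(1.6227, 0.4336, -3.8090)

θ' = -1.3090 + -1.0·2.5 = -3.8090
R = v/ω = 1.5/-1.0 = -1.5000
x' = 4 + -1.5000·(sin -3.8090 − sin -1.3090) = 1.6227
y' = 2 − -1.5000·(cos -3.8090 − cos -1.3090) = 0.4336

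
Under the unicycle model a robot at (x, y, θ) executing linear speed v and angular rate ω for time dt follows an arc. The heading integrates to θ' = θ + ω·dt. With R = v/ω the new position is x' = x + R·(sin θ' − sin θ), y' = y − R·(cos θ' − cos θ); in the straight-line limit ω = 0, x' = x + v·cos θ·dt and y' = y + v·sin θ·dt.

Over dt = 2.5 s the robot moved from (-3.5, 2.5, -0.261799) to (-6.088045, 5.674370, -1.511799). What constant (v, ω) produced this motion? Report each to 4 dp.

Δθ = -1.511799 − -0.261799 = -1.250000
ω = Δθ/dt = -1.250000/2.5 = -0.5000
R = −Δy/(cos θ' − cos θ) = 3.5000
v = R·ω = 3.5000·-0.5000 = -1.7500

v = -1.7500, ω = -0.5000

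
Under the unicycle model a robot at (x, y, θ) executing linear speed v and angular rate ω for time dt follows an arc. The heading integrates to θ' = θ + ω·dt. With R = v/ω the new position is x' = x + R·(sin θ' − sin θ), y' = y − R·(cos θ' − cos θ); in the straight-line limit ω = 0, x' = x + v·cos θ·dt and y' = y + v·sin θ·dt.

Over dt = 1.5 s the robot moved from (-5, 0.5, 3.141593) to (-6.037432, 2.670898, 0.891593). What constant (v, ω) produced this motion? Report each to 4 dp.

Δθ = 0.891593 − 3.141593 = -2.250000
ω = Δθ/dt = -2.250000/1.5 = -1.5000
R = −Δy/(cos θ' − cos θ) = -1.3333
v = R·ω = -1.3333·-1.5000 = 2.0000

v = 2.0000, ω = -1.5000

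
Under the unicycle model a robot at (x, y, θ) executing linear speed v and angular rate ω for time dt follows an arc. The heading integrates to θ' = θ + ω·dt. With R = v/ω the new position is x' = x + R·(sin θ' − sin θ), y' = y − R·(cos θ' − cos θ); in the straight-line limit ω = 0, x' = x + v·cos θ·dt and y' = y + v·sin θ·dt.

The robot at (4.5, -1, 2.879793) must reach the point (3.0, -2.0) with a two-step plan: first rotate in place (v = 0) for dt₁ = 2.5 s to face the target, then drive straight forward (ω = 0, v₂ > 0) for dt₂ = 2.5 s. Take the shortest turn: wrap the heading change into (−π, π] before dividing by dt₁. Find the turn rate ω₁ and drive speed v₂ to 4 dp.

heading to target = atan2(-2−-1, 3−4.5) = -2.5536
Δθ = wrap(-2.5536 − 2.8798) = 0.8498; ω₁ = Δθ/dt₁ = 0.3399
distance = √((3−4.5)² + (-2−-1)²) = 1.8028; v₂ = distance/dt₂ = 0.7211

ω₁ = 0.3399, v₂ = 0.7211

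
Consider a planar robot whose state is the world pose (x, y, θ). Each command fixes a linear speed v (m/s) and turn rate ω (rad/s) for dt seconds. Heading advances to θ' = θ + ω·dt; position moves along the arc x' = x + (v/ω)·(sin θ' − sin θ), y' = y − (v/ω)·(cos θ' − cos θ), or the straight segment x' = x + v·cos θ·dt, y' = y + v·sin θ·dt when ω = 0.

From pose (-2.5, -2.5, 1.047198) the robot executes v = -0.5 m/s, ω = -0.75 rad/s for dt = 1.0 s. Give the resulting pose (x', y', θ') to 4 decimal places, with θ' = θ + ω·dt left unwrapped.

θ' = 1.0472 + -0.75·1.0 = 0.2972
R = v/ω = -0.5/-0.75 = 0.6667
x' = -2.5 + 0.6667·(sin 0.2972 − sin 1.0472) = -2.8821
y' = -2.5 − 0.6667·(cos 0.2972 − cos 1.0472) = -2.8041

(-2.8821, -2.8041, 0.2972)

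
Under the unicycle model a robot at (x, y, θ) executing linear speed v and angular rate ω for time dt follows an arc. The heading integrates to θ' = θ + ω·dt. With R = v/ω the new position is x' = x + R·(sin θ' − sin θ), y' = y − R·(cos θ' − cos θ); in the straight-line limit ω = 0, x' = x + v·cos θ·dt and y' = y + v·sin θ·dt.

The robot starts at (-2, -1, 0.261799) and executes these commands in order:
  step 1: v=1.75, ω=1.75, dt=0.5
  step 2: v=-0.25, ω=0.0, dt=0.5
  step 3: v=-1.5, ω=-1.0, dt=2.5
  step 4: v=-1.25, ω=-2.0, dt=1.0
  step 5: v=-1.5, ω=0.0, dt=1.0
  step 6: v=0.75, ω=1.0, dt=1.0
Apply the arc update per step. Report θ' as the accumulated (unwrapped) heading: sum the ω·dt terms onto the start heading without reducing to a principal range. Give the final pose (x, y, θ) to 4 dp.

(-2.7120, -0.0352, -2.3632)

step 1: θ'=1.1368 (R=1.0000) → pose (-1.3515, -0.4546, 1.1368)
step 2: θ'=1.1368 (straight) → pose (-1.4041, -0.5680, 1.1368)
step 3: θ'=-1.3632 (R=1.5000) → pose (-4.2328, -0.2464, -1.3632)
step 4: θ'=-3.3632 (R=0.6250) → pose (-3.4839, 0.4921, -3.3632)
step 5: θ'=-3.3632 (straight) → pose (-2.0205, 0.1624, -3.3632)
step 6: θ'=-2.3632 (R=0.7500) → pose (-2.7120, -0.0352, -2.3632)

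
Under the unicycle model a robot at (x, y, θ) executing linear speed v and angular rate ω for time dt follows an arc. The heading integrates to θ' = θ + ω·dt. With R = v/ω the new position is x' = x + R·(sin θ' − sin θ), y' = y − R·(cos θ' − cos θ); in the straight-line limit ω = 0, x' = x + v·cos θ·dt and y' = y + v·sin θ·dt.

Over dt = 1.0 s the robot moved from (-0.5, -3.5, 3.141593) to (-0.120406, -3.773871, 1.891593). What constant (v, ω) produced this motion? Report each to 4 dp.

v = -0.5000, ω = -1.2500

Δθ = 1.891593 − 3.141593 = -1.250000
ω = Δθ/dt = -1.250000/1.0 = -1.2500
R = Δx/(sin θ' − sin θ) = 0.4000
v = R·ω = 0.4000·-1.2500 = -0.5000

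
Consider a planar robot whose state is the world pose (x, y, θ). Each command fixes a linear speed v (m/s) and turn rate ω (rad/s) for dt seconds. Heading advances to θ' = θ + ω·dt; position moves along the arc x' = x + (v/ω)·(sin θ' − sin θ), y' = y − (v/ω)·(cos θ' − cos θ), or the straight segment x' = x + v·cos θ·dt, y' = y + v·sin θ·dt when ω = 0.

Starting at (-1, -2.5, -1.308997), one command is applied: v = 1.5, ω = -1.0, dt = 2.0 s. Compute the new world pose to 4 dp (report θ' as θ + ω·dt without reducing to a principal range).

θ' = -1.3090 + -1.0·2.0 = -3.3090
R = v/ω = 1.5/-1.0 = -1.5000
x' = -1 + -1.5000·(sin -3.3090 − sin -1.3090) = -2.6988
y' = -2.5 − -1.5000·(cos -3.3090 − cos -1.3090) = -4.3673

(-2.6988, -4.3673, -3.3090)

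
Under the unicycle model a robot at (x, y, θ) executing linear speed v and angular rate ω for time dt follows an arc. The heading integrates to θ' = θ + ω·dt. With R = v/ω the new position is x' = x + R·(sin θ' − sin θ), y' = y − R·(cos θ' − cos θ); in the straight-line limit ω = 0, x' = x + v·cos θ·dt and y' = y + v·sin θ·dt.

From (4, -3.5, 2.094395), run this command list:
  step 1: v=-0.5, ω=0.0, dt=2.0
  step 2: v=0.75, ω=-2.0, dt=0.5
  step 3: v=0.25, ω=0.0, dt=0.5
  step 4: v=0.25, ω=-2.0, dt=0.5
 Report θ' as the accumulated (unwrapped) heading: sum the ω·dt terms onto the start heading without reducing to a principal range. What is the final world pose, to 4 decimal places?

step 1: θ'=2.0944 (straight) → pose (4.5000, -4.3660, 2.0944)
step 2: θ'=1.0944 (R=-0.3750) → pose (4.4915, -4.0066, 1.0944)
step 3: θ'=1.0944 (straight) → pose (4.5488, -3.8955, 1.0944)
step 4: θ'=0.0944 (R=-0.1250) → pose (4.6481, -3.8284, 0.0944)

(4.6481, -3.8284, 0.0944)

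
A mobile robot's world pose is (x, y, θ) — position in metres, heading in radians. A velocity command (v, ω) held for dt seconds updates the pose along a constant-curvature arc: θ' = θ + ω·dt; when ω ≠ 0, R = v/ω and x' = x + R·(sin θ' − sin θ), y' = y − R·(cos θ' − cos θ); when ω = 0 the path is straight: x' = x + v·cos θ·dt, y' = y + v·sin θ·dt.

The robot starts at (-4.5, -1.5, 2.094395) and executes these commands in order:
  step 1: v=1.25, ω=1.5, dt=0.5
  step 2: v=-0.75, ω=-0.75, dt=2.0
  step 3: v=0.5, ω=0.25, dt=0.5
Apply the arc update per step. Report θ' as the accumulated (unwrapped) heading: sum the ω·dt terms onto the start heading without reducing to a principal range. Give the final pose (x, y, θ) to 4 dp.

(-4.2552, -2.0540, 1.4694)

step 1: θ'=2.8444 (R=0.8333) → pose (-4.9777, -1.1199, 2.8444)
step 2: θ'=1.3444 (R=1.0000) → pose (-4.2960, -2.3005, 1.3444)
step 3: θ'=1.4694 (R=2.0000) → pose (-4.2552, -2.0540, 1.4694)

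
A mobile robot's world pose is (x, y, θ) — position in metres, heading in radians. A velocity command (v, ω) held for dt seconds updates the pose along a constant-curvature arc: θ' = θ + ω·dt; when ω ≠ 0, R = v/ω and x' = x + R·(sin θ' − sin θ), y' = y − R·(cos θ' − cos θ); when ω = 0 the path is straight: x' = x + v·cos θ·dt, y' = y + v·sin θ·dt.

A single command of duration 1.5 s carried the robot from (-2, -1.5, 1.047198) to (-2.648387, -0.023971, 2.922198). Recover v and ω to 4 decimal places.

v = 1.2500, ω = 1.2500

Δθ = 2.922198 − 1.047198 = 1.875000
ω = Δθ/dt = 1.875000/1.5 = 1.2500
R = −Δy/(cos θ' − cos θ) = 1.0000
v = R·ω = 1.0000·1.2500 = 1.2500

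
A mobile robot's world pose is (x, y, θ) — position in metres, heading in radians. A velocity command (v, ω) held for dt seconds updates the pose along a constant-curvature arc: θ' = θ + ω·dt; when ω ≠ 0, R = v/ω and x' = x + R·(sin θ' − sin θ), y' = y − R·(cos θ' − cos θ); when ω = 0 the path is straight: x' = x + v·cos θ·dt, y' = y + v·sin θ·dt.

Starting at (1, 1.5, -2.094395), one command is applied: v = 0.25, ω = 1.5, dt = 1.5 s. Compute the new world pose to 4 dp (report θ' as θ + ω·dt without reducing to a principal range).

(1.1702, 1.2520, 0.1556)

θ' = -2.0944 + 1.5·1.5 = 0.1556
R = v/ω = 0.25/1.5 = 0.1667
x' = 1 + 0.1667·(sin 0.1556 − sin -2.0944) = 1.1702
y' = 1.5 − 0.1667·(cos 0.1556 − cos -2.0944) = 1.2520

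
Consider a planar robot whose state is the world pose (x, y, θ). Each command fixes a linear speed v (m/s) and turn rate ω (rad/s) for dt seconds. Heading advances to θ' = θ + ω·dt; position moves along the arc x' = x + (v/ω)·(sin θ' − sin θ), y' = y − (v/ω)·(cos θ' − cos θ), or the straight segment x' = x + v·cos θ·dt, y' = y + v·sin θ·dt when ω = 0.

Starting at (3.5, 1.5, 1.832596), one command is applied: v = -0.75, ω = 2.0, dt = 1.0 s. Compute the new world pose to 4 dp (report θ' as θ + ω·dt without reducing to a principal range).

θ' = 1.8326 + 2.0·1.0 = 3.8326
R = v/ω = -0.75/2.0 = -0.3750
x' = 3.5 + -0.3750·(sin 3.8326 − sin 1.8326) = 4.1012
y' = 1.5 − -0.3750·(cos 3.8326 − cos 1.8326) = 1.3081

(4.1012, 1.3081, 3.8326)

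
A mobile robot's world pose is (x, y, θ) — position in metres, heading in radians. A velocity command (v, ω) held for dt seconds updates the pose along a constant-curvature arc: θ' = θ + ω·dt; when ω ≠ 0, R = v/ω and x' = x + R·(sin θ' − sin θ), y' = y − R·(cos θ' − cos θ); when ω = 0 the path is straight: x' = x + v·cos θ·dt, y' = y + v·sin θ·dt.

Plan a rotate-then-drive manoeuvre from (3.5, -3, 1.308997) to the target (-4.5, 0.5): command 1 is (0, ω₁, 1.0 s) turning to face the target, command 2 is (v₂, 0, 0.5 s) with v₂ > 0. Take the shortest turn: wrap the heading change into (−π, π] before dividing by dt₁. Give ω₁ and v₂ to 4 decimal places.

heading to target = atan2(0.5−-3, -4.5−3.5) = 2.7292
Δθ = wrap(2.7292 − 1.3090) = 1.4202; ω₁ = Δθ/dt₁ = 1.4202
distance = √((-4.5−3.5)² + (0.5−-3)²) = 8.7321; v₂ = distance/dt₂ = 17.4642

ω₁ = 1.4202, v₂ = 17.4642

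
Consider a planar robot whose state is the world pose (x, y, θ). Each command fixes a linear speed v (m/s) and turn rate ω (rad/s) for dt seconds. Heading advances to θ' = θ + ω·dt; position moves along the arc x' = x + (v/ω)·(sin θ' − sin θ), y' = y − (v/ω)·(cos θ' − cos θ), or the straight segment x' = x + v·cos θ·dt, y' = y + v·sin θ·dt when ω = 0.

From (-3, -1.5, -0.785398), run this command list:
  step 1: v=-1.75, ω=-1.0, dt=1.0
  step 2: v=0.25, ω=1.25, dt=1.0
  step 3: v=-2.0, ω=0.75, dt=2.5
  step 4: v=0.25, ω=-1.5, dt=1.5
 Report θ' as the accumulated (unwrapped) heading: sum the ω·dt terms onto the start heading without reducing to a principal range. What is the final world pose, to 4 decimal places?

(-7.0414, -1.7229, -0.9104)

step 1: θ'=-1.7854 (R=1.7500) → pose (-3.4724, 0.1101, -1.7854)
step 2: θ'=-0.5354 (R=0.2000) → pose (-3.3790, -0.1045, -0.5354)
step 3: θ'=1.3396 (R=-2.6667) → pose (-7.3352, -1.7870, 1.3396)
step 4: θ'=-0.9104 (R=-0.1667) → pose (-7.0414, -1.7229, -0.9104)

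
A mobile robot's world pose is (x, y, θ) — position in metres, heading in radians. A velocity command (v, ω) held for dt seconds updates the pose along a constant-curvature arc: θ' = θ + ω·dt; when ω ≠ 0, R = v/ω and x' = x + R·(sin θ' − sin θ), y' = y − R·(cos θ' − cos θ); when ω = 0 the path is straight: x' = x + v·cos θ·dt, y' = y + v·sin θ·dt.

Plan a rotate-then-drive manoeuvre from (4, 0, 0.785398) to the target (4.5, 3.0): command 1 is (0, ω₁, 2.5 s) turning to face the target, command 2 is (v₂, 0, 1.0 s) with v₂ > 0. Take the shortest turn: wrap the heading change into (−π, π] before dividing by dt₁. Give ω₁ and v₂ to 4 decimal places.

ω₁ = 0.2481, v₂ = 3.0414

heading to target = atan2(3−0, 4.5−4) = 1.4056
Δθ = wrap(1.4056 − 0.7854) = 0.6202; ω₁ = Δθ/dt₁ = 0.2481
distance = √((4.5−4)² + (3−0)²) = 3.0414; v₂ = distance/dt₂ = 3.0414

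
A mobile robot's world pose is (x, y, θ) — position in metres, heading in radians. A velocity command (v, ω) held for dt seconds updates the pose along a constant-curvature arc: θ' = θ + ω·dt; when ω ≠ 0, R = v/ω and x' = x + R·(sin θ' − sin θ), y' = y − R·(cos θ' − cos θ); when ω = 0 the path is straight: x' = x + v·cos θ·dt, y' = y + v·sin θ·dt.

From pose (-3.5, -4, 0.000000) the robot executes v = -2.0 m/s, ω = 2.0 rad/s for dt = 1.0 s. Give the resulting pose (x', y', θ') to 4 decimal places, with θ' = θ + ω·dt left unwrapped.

(-4.4093, -5.4161, 2.0000)

θ' = 0.0000 + 2.0·1.0 = 2.0000
R = v/ω = -2.0/2.0 = -1.0000
x' = -3.5 + -1.0000·(sin 2.0000 − sin 0.0000) = -4.4093
y' = -4 − -1.0000·(cos 2.0000 − cos 0.0000) = -5.4161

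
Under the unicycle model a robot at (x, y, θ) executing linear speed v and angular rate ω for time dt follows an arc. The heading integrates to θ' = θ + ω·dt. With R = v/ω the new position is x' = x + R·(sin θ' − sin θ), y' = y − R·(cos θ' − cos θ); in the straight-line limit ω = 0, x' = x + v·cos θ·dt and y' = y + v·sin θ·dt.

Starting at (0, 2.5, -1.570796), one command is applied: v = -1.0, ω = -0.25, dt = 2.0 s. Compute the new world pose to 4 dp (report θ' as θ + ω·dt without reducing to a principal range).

(0.4897, 4.4177, -2.0708)

θ' = -1.5708 + -0.25·2.0 = -2.0708
R = v/ω = -1.0/-0.25 = 4.0000
x' = 0 + 4.0000·(sin -2.0708 − sin -1.5708) = 0.4897
y' = 2.5 − 4.0000·(cos -2.0708 − cos -1.5708) = 4.4177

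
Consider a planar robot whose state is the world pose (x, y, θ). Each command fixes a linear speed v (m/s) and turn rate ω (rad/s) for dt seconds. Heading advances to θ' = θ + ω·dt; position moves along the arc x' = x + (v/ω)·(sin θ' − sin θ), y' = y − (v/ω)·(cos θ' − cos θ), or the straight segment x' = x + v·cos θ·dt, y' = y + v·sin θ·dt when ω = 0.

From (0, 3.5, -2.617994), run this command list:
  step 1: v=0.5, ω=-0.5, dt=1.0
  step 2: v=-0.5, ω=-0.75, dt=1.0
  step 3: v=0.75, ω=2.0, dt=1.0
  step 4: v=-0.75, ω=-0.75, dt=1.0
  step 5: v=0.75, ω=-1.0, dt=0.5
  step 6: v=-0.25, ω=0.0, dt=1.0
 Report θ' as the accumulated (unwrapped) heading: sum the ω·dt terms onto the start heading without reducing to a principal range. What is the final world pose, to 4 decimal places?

step 1: θ'=-3.1180 (R=-1.0000) → pose (-0.4764, 3.3663, -3.1180)
step 2: θ'=-3.8680 (R=0.6667) → pose (-0.0179, 3.1982, -3.8680)
step 3: θ'=-1.8680 (R=0.3750) → pose (-0.6255, 3.0277, -1.8680)
step 4: θ'=-2.6180 (R=1.0000) → pose (-0.1694, 3.6009, -2.6180)
step 5: θ'=-3.1180 (R=-0.7500) → pose (-0.5267, 3.5006, -3.1180)
step 6: θ'=-3.1180 (straight) → pose (-0.2767, 3.5065, -3.1180)

(-0.2767, 3.5065, -3.1180)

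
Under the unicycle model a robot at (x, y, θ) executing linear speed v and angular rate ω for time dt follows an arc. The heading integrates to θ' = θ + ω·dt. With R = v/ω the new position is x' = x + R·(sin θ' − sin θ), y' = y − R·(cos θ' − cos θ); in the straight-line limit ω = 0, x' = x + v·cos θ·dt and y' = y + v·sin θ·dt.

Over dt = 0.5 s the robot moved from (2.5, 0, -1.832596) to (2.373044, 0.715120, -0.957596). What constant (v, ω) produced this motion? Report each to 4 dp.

Δθ = -0.957596 − -1.832596 = 0.875000
ω = Δθ/dt = 0.875000/0.5 = 1.7500
R = −Δy/(cos θ' − cos θ) = -0.8571
v = R·ω = -0.8571·1.7500 = -1.5000

v = -1.5000, ω = 1.7500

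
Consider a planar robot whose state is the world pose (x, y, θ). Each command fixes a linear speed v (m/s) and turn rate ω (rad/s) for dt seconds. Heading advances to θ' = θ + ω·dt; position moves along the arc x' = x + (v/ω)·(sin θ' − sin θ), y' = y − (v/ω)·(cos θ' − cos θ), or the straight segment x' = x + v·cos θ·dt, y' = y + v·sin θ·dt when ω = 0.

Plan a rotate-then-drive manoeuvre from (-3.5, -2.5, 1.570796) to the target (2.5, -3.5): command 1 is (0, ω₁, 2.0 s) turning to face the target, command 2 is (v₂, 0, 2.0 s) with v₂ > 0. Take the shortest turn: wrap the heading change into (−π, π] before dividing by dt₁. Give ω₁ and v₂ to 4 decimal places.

heading to target = atan2(-3.5−-2.5, 2.5−-3.5) = -0.1651
Δθ = wrap(-0.1651 − 1.5708) = -1.7359; ω₁ = Δθ/dt₁ = -0.8680
distance = √((2.5−-3.5)² + (-3.5−-2.5)²) = 6.0828; v₂ = distance/dt₂ = 3.0414

ω₁ = -0.8680, v₂ = 3.0414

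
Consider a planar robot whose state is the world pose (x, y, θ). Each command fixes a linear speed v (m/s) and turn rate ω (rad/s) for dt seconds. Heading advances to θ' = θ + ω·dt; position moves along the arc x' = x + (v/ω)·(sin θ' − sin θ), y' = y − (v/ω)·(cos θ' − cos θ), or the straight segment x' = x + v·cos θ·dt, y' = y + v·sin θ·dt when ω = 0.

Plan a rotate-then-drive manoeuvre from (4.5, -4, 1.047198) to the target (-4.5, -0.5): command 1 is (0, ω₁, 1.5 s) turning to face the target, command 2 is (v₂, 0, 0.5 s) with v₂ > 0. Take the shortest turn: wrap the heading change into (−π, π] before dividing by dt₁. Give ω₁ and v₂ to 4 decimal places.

heading to target = atan2(-0.5−-4, -4.5−4.5) = 2.7707
Δθ = wrap(2.7707 − 1.0472) = 1.7235; ω₁ = Δθ/dt₁ = 1.1490
distance = √((-4.5−4.5)² + (-0.5−-4)²) = 9.6566; v₂ = distance/dt₂ = 19.3132

ω₁ = 1.1490, v₂ = 19.3132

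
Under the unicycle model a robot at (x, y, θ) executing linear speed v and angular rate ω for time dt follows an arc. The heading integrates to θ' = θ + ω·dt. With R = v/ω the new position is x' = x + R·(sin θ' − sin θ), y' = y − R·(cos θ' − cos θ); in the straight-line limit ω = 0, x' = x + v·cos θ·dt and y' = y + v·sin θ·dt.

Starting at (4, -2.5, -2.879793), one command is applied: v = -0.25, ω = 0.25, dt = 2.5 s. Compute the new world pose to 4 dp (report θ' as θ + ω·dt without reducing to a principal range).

θ' = -2.8798 + 0.25·2.5 = -2.2548
R = v/ω = -0.25/0.25 = -1.0000
x' = 4 + -1.0000·(sin -2.2548 − sin -2.8798) = 4.5162
y' = -2.5 − -1.0000·(cos -2.2548 − cos -2.8798) = -2.1660

(4.5162, -2.1660, -2.2548)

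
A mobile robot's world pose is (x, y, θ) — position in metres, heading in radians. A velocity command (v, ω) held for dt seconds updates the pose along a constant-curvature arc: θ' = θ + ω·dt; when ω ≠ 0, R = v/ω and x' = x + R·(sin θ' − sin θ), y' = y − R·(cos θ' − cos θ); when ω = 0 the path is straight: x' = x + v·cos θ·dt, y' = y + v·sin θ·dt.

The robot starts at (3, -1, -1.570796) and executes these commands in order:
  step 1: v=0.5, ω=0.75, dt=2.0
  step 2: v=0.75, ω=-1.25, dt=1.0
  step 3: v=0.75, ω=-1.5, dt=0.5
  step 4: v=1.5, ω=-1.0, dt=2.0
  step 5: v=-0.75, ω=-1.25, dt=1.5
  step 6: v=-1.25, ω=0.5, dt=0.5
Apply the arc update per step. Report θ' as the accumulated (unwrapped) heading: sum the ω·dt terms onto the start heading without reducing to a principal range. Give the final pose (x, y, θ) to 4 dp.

step 1: θ'=-0.0708 (R=0.6667) → pose (3.6195, -1.6650, -0.0708)
step 2: θ'=-1.3208 (R=-0.6000) → pose (4.1584, -2.1151, -1.3208)
step 3: θ'=-2.0708 (R=-0.5000) → pose (4.1127, -2.4785, -2.0708)
step 4: θ'=-4.0708 (R=-1.5000) → pose (1.5947, -2.6570, -4.0708)
step 5: θ'=-5.9458 (R=0.6000) → pose (1.3126, -3.5823, -5.9458)
step 6: θ'=-5.6958 (R=-2.5000) → pose (0.7547, -3.8604, -5.6958)

(0.7547, -3.8604, -5.6958)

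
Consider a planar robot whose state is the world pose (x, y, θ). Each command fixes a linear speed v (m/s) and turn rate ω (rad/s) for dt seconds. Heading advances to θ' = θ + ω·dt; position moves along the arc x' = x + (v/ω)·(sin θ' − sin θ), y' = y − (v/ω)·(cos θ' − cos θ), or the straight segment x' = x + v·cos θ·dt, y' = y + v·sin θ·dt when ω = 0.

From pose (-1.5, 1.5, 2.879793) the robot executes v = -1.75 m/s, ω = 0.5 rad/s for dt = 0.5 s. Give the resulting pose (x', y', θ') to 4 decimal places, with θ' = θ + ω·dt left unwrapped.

θ' = 2.8798 + 0.5·0.5 = 3.1298
R = v/ω = -1.75/0.5 = -3.5000
x' = -1.5 + -3.5000·(sin 3.1298 − sin 2.8798) = -0.6354
y' = 1.5 − -3.5000·(cos 3.1298 − cos 2.8798) = 1.3810

(-0.6354, 1.3810, 3.1298)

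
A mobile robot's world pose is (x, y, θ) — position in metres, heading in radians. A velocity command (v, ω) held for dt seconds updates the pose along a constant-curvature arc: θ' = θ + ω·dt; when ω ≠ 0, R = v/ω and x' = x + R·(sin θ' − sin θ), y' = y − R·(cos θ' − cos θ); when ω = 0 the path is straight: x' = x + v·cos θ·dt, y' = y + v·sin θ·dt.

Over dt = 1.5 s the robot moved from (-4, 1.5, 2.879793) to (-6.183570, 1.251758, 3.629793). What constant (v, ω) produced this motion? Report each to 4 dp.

Δθ = 3.629793 − 2.879793 = 0.750000
ω = Δθ/dt = 0.750000/1.5 = 0.5000
R = Δx/(sin θ' − sin θ) = 3.0000
v = R·ω = 3.0000·0.5000 = 1.5000

v = 1.5000, ω = 0.5000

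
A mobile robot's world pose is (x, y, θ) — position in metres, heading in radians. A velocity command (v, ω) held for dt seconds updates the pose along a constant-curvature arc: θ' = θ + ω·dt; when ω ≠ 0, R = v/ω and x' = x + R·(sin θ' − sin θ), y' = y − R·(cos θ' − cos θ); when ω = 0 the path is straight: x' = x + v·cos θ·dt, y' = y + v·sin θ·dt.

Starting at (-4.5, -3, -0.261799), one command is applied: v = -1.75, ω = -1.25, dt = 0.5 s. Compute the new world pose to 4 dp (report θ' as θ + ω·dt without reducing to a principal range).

θ' = -0.2618 + -1.25·0.5 = -0.8868
R = v/ω = -1.75/-1.25 = 1.4000
x' = -4.5 + 1.4000·(sin -0.8868 − sin -0.2618) = -5.2227
y' = -3 − 1.4000·(cos -0.8868 − cos -0.2618) = -2.5324

(-5.2227, -2.5324, -0.8868)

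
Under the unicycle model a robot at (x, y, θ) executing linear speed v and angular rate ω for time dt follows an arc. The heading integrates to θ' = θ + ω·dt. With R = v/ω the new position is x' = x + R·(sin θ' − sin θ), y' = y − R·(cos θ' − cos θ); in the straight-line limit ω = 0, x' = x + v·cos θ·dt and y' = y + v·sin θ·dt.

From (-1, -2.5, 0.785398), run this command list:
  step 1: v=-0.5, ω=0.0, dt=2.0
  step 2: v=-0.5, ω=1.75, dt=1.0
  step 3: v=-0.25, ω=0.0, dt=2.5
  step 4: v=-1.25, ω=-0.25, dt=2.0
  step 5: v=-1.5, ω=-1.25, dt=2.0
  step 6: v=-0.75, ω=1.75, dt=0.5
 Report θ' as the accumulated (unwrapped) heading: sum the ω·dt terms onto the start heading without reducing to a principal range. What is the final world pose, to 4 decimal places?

step 1: θ'=0.7854 (straight) → pose (-1.7071, -3.2071, 0.7854)
step 2: θ'=2.5354 (R=-0.2857) → pose (-1.6679, -3.6439, 2.5354)
step 3: θ'=2.5354 (straight) → pose (-1.1542, -4.0000, 2.5354)
step 4: θ'=2.0354 (R=5.0000) → pose (0.4671, -5.8688, 2.0354)
step 5: θ'=-0.4646 (R=1.2000) → pose (-1.1434, -7.4793, -0.4646)
step 6: θ'=0.4104 (R=-0.4286) → pose (-1.5064, -7.4694, 0.4104)

(-1.5064, -7.4694, 0.4104)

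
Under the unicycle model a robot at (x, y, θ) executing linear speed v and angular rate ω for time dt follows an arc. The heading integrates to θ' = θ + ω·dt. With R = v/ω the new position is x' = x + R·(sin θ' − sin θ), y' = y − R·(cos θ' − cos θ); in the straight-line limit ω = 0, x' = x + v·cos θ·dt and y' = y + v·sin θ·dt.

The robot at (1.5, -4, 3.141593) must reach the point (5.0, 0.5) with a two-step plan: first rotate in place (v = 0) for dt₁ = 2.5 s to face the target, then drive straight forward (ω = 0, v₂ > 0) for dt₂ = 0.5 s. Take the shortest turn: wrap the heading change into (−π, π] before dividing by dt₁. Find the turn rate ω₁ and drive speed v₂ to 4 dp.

ω₁ = -0.8927, v₂ = 11.4018

heading to target = atan2(0.5−-4, 5−1.5) = 0.9098
Δθ = wrap(0.9098 − 3.1416) = -2.2318; ω₁ = Δθ/dt₁ = -0.8927
distance = √((5−1.5)² + (0.5−-4)²) = 5.7009; v₂ = distance/dt₂ = 11.4018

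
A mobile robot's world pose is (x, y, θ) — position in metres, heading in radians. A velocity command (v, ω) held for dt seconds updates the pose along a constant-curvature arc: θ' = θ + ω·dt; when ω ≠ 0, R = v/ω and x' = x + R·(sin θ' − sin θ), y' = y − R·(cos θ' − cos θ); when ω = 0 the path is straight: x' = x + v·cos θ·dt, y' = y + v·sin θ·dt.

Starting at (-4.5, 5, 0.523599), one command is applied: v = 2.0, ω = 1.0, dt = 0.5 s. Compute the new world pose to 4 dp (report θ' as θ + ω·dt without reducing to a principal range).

(-3.7920, 5.6915, 1.0236)

θ' = 0.5236 + 1.0·0.5 = 1.0236
R = v/ω = 2.0/1.0 = 2.0000
x' = -4.5 + 2.0000·(sin 1.0236 − sin 0.5236) = -3.7920
y' = 5 − 2.0000·(cos 1.0236 − cos 0.5236) = 5.6915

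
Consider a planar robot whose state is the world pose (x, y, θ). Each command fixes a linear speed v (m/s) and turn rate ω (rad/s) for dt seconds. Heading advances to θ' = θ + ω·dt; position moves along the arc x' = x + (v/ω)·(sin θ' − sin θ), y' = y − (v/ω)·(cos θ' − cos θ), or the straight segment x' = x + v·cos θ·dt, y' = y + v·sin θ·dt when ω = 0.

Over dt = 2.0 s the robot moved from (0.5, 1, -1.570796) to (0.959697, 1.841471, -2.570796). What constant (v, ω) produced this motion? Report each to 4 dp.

v = -0.5000, ω = -0.5000

Δθ = -2.570796 − -1.570796 = -1.000000
ω = Δθ/dt = -1.000000/2.0 = -0.5000
R = −Δy/(cos θ' − cos θ) = 1.0000
v = R·ω = 1.0000·-0.5000 = -0.5000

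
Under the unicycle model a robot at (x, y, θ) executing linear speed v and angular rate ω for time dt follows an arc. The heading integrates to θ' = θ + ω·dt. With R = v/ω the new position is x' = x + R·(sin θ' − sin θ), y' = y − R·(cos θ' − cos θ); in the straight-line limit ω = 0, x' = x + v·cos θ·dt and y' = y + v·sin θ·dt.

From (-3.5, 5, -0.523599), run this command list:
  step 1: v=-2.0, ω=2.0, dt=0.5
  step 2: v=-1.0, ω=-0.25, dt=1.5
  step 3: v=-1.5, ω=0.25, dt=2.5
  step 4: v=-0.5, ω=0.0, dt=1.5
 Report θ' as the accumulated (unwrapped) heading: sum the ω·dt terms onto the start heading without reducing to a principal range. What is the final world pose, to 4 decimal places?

step 1: θ'=0.4764 (R=-1.0000) → pose (-4.4586, 5.0226, 0.4764)
step 2: θ'=0.1014 (R=4.0000) → pose (-5.8880, 4.5978, 0.1014)
step 3: θ'=0.7264 (R=-6.0000) → pose (-9.2657, 3.1140, 0.7264)
step 4: θ'=0.7264 (straight) → pose (-9.8264, 2.6159, 0.7264)

(-9.8264, 2.6159, 0.7264)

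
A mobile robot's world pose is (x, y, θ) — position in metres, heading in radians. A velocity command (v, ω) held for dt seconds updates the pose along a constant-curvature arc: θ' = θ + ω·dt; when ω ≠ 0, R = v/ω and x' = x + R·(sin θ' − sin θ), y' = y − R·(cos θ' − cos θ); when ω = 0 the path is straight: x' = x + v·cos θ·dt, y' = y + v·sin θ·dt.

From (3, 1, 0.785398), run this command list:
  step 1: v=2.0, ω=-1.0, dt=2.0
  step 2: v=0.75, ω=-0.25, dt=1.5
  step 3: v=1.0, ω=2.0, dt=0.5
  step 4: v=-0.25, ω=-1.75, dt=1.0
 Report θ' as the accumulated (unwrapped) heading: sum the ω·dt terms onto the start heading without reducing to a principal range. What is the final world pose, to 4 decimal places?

step 1: θ'=-1.2146 (R=-2.0000) → pose (6.2887, 0.2832, -1.2146)
step 2: θ'=-1.5896 (R=-3.0000) → pose (6.4765, -0.8193, -1.5896)
step 3: θ'=-0.5896 (R=0.5000) → pose (6.6983, -1.2443, -0.5896)
step 4: θ'=-2.3396 (R=0.1429) → pose (6.6751, -1.0263, -2.3396)

(6.6751, -1.0263, -2.3396)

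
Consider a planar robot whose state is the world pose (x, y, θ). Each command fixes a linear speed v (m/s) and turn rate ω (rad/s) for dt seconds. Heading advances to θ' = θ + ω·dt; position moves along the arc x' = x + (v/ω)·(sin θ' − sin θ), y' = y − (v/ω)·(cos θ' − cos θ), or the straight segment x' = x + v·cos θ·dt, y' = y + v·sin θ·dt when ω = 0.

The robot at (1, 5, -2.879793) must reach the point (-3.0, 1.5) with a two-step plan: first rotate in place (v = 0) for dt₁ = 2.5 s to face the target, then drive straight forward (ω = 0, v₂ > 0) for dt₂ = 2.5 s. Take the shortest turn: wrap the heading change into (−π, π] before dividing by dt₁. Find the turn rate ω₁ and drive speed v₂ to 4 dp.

ω₁ = 0.1828, v₂ = 2.1260

heading to target = atan2(1.5−5, -3−1) = -2.4228
Δθ = wrap(-2.4228 − -2.8798) = 0.4570; ω₁ = Δθ/dt₁ = 0.1828
distance = √((-3−1)² + (1.5−5)²) = 5.3151; v₂ = distance/dt₂ = 2.1260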